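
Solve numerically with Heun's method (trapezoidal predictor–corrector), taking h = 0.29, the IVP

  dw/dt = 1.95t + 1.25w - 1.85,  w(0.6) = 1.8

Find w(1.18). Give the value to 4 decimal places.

3.4988

Heun: k1 = f(t_n, w_n); k2 = f(t_n + h, w_n + h·k1); w_{n+1} = w_n + (h/2)·(k1 + k2).
t=0.600000, w=1.800000:
  k1 = f(0.600000, 1.800000) = 1.570000
  k2 = f(0.890000, 2.255300) = 2.704625
  w ← 1.800000 + (0.29/2)·(1.570000 + 2.704625) = 2.419821
t=0.890000, w=2.419821:
  k1 = f(0.890000, 2.419821) = 2.910276
  k2 = f(1.180000, 3.263801) = 4.530751
  w ← 2.419821 + (0.29/2)·(2.910276 + 4.530751) = 3.498769
w(1.18) ≈ 3.4988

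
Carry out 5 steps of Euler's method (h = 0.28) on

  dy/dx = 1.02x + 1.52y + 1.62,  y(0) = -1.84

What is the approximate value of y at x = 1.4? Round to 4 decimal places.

Euler: y_{n+1} = y_n + h·f(x_n, y_n).
x=0.000000, y=-1.840000: f=-1.176800 → y ← -1.840000 + 0.28·(-1.176800) = -2.169504
x=0.280000, y=-2.169504: f=-1.392046 → y ← -2.169504 + 0.28·(-1.392046) = -2.559277
x=0.560000, y=-2.559277: f=-1.698901 → y ← -2.559277 + 0.28·(-1.698901) = -3.034969
x=0.840000, y=-3.034969: f=-2.136353 → y ← -3.034969 + 0.28·(-2.136353) = -3.633148
x=1.120000, y=-3.633148: f=-2.759985 → y ← -3.633148 + 0.28·(-2.759985) = -4.405944
y(1.4) ≈ -4.4059

-4.4059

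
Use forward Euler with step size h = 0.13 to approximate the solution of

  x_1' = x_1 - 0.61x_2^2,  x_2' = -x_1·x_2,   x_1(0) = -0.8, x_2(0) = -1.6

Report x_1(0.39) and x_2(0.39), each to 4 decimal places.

-2.0169, -2.4142

Euler on (x_1,x_2): x_1_{n+1} = x_1_n + h·x_1', x_2_{n+1} = x_2_n + h·x_2'.
0.000000: (-0.800000, -1.600000); f=(-2.361600, -1.280000) → (-1.107008, -1.766400)
0.130000: (-1.107008, -1.766400); f=(-3.010311, -1.955419) → (-1.498348, -2.020604)
0.260000: (-1.498348, -2.020604); f=(-3.988882, -3.027570) → (-2.016903, -2.414189)
(x_1(0.39), x_2(0.39)) ≈ (-2.0169, -2.4142)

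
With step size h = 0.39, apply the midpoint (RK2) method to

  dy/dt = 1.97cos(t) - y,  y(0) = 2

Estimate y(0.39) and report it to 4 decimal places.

1.9760

Midpoint: k1 = f(t_n, y_n); k2 = f(t_n + h/2, y_n + (h/2)·k1); y_{n+1} = y_n + h·k2.
t=0.000000, y=2.000000:
  k1 = f(0.000000, 2.000000) = -0.030000
  k2 = f(0.195000, 1.994150) = -0.061486
  y ← 2.000000 + 0.39·(-0.061486) = 1.976020
y(0.39) ≈ 1.9760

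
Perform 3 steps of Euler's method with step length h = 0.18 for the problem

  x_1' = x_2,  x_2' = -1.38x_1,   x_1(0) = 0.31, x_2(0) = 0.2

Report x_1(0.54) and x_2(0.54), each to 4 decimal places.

Euler on (x_1,x_2): x_1_{n+1} = x_1_n + h·x_1', x_2_{n+1} = x_2_n + h·x_2'.
0.000000: (0.310000, 0.200000); f=(0.200000, -0.427800) → (0.346000, 0.122996)
0.180000: (0.346000, 0.122996); f=(0.122996, -0.477480) → (0.368139, 0.037050)
0.360000: (0.368139, 0.037050); f=(0.037050, -0.508032) → (0.374808, -0.054396)
(x_1(0.54), x_2(0.54)) ≈ (0.3748, -0.0544)

0.3748, -0.0544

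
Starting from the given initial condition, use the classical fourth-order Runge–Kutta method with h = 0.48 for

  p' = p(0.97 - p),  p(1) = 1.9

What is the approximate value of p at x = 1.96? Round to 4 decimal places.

1.2023

RK4: k1 = f(x_n, p_n); k2 = f(x_n + h/2, p_n + (h/2)·k1); k3 = f(x_n + h/2, p_n + (h/2)·k2); k4 = f(x_n + h, p_n + h·k3); p_{n+1} = p_n + (h/6)·(k1 + 2k2 + 2k3 + k4).
x=1.000000, p=1.900000:
  k1 = f(1.000000, 1.900000) = -1.767000
  k2 = f(1.240000, 1.475920) = -0.746697
  k3 = f(1.240000, 1.720793) = -1.291958
  k4 = f(1.480000, 1.279860) = -0.396577
  p ← 1.900000 + (0.48/6)·(k1 + 2k2 + 2k3 + k4) = 1.400729
x=1.480000, p=1.400729:
  k1 = f(1.480000, 1.400729) = -0.603334
  k2 = f(1.720000, 1.255929) = -0.359106
  k3 = f(1.720000, 1.314543) = -0.452917
  k4 = f(1.960000, 1.183329) = -0.252438
  p ← 1.400729 + (0.48/6)·(k1 + 2k2 + 2k3 + k4) = 1.202343
p(1.96) ≈ 1.2023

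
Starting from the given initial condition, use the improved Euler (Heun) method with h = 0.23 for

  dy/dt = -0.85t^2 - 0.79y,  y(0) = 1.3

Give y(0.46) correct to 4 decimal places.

0.8767

Heun: k1 = f(t_n, y_n); k2 = f(t_n + h, y_n + h·k1); y_{n+1} = y_n + (h/2)·(k1 + k2).
t=0.000000, y=1.300000:
  k1 = f(0.000000, 1.300000) = -1.027000
  k2 = f(0.230000, 1.063790) = -0.885359
  y ← 1.300000 + (0.23/2)·(-1.027000 + (-0.885359)) = 1.080079
t=0.230000, y=1.080079:
  k1 = f(0.230000, 1.080079) = -0.898227
  k2 = f(0.460000, 0.873486) = -0.869914
  y ← 1.080079 + (0.23/2)·(-0.898227 + (-0.869914)) = 0.876742
y(0.46) ≈ 0.8767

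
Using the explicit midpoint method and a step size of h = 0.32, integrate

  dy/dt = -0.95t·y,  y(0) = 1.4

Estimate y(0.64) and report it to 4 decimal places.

1.1470

Midpoint: k1 = f(t_n, y_n); k2 = f(t_n + h/2, y_n + (h/2)·k1); y_{n+1} = y_n + h·k2.
t=0.000000, y=1.400000:
  k1 = f(0.000000, 1.400000) = 0.000000
  k2 = f(0.160000, 1.400000) = -0.212800
  y ← 1.400000 + 0.32·(-0.212800) = 1.331904
t=0.320000, y=1.331904:
  k1 = f(0.320000, 1.331904) = -0.404899
  k2 = f(0.480000, 1.267120) = -0.577807
  y ← 1.331904 + 0.32·(-0.577807) = 1.147006
y(0.64) ≈ 1.1470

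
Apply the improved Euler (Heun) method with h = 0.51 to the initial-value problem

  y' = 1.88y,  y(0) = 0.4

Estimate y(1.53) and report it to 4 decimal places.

Heun: k1 = f(t_n, y_n); k2 = f(t_n + h, y_n + h·k1); y_{n+1} = y_n + (h/2)·(k1 + k2).
t=0.000000, y=0.400000:
  k1 = f(0.000000, 0.400000) = 0.752000
  k2 = f(0.510000, 0.783520) = 1.473018
  y ← 0.400000 + (0.51/2)·(0.752000 + 1.473018) = 0.967379
t=0.510000, y=0.967379:
  k1 = f(0.510000, 0.967379) = 1.818673
  k2 = f(1.020000, 1.894903) = 3.562418
  y ← 0.967379 + (0.51/2)·(1.818673 + 3.562418) = 2.339558
t=1.020000, y=2.339558:
  k1 = f(1.020000, 2.339558) = 4.398368
  k2 = f(1.530000, 4.582726) = 8.615524
  y ← 2.339558 + (0.51/2)·(4.398368 + 8.615524) = 5.658100
y(1.53) ≈ 5.6581

5.6581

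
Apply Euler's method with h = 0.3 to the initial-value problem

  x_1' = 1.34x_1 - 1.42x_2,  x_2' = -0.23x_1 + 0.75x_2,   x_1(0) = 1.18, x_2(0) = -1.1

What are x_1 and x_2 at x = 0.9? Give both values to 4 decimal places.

Euler on (x_1,x_2): x_1_{n+1} = x_1_n + h·x_1', x_2_{n+1} = x_2_n + h·x_2'.
0.000000: (1.180000, -1.100000); f=(3.143200, -1.096400) → (2.122960, -1.428920)
0.300000: (2.122960, -1.428920); f=(4.873833, -1.559971) → (3.585110, -1.896911)
0.600000: (3.585110, -1.896911); f=(7.497661, -2.247259) → (5.834408, -2.571089)
(x_1(0.9), x_2(0.9)) ≈ (5.8344, -2.5711)

5.8344, -2.5711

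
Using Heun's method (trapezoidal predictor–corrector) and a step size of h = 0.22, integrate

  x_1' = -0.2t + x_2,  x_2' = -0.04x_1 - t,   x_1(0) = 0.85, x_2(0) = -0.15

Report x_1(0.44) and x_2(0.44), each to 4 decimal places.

Heun on (x_1,x_2): k1 = f(t_n, state_n); k2 = f(t_n + h, state_n + h·k1); state_{n+1} = state_n + (h/2)·(k1 + k2).
0.000000: (0.850000, -0.150000)
  k1 = (-0.150000, -0.034000)
  predictor → (0.817000, -0.157480)
  k2 = (-0.201480, -0.252680)
  → (0.811337, -0.181535)
0.220000: (0.811337, -0.181535)
  k1 = (-0.225535, -0.252453)
  predictor → (0.761720, -0.237075)
  k2 = (-0.325075, -0.470469)
  → (0.750770, -0.261056)
(x_1(0.44), x_2(0.44)) ≈ (0.7508, -0.2611)

0.7508, -0.2611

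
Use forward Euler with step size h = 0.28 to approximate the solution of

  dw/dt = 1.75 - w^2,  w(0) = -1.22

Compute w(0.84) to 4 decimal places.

Euler: w_{n+1} = w_n + h·f(t_n, w_n).
t=0.000000, w=-1.220000: f=0.261600 → w ← -1.220000 + 0.28·0.261600 = -1.146752
t=0.280000, w=-1.146752: f=0.434960 → w ← -1.146752 + 0.28·0.434960 = -1.024963
t=0.560000, w=-1.024963: f=0.699450 → w ← -1.024963 + 0.28·0.699450 = -0.829117
w(0.84) ≈ -0.8291

-0.8291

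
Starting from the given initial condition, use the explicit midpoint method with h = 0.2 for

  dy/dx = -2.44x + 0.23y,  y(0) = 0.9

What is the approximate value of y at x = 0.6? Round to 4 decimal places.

Midpoint: k1 = f(x_n, y_n); k2 = f(x_n + h/2, y_n + (h/2)·k1); y_{n+1} = y_n + h·k2.
x=0.000000, y=0.900000:
  k1 = f(0.000000, 0.900000) = 0.207000
  k2 = f(0.100000, 0.920700) = -0.032239
  y ← 0.900000 + 0.2·(-0.032239) = 0.893552
x=0.200000, y=0.893552:
  k1 = f(0.200000, 0.893552) = -0.282483
  k2 = f(0.300000, 0.865304) = -0.532980
  y ← 0.893552 + 0.2·(-0.532980) = 0.786956
x=0.400000, y=0.786956:
  k1 = f(0.400000, 0.786956) = -0.795000
  k2 = f(0.500000, 0.707456) = -1.057285
  y ← 0.786956 + 0.2·(-1.057285) = 0.575499
y(0.6) ≈ 0.5755

0.5755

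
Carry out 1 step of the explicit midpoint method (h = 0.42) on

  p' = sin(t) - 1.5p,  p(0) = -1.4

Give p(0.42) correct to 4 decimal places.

Midpoint: k1 = f(t_n, p_n); k2 = f(t_n + h/2, p_n + (h/2)·k1); p_{n+1} = p_n + h·k2.
t=0.000000, p=-1.400000:
  k1 = f(0.000000, -1.400000) = 2.100000
  k2 = f(0.210000, -0.959000) = 1.646960
  p ← -1.400000 + 0.42·1.646960 = -0.708277
p(0.42) ≈ -0.7083

-0.7083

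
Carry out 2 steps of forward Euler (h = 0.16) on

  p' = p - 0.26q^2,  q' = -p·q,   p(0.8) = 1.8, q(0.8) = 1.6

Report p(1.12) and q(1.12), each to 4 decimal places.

2.2446, 0.7780

Euler on (p,q): p_{n+1} = p_n + h·p', q_{n+1} = q_n + h·q'.
0.800000: (1.800000, 1.600000); f=(1.134400, -2.880000) → (1.981504, 1.139200)
0.960000: (1.981504, 1.139200); f=(1.644082, -2.257329) → (2.244557, 0.778027)
(p(1.12), q(1.12)) ≈ (2.2446, 0.7780)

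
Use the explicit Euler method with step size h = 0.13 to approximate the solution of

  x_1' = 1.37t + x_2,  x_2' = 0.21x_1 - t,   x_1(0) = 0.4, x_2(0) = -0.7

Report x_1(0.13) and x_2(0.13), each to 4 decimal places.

0.3090, -0.6891

Euler on (x_1,x_2): x_1_{n+1} = x_1_n + h·x_1', x_2_{n+1} = x_2_n + h·x_2'.
0.000000: (0.400000, -0.700000); f=(-0.700000, 0.084000) → (0.309000, -0.689080)
(x_1(0.13), x_2(0.13)) ≈ (0.3090, -0.6891)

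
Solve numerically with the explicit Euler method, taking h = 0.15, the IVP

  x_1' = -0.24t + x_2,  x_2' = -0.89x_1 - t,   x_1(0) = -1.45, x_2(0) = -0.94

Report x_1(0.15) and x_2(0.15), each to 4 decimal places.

-1.5910, -0.7464

Euler on (x_1,x_2): x_1_{n+1} = x_1_n + h·x_1', x_2_{n+1} = x_2_n + h·x_2'.
0.000000: (-1.450000, -0.940000); f=(-0.940000, 1.290500) → (-1.591000, -0.746425)
(x_1(0.15), x_2(0.15)) ≈ (-1.5910, -0.7464)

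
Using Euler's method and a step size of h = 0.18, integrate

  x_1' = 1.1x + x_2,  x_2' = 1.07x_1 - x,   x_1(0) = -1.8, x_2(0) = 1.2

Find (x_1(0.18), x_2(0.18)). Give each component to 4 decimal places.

-1.5840, 0.8533

Euler on (x_1,x_2): x_1_{n+1} = x_1_n + h·x_1', x_2_{n+1} = x_2_n + h·x_2'.
0.000000: (-1.800000, 1.200000); f=(1.200000, -1.926000) → (-1.584000, 0.853320)
(x_1(0.18), x_2(0.18)) ≈ (-1.5840, 0.8533)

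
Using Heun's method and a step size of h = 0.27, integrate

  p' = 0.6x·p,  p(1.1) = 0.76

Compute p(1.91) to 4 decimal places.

Heun: k1 = f(x_n, p_n); k2 = f(x_n + h, p_n + h·k1); p_{n+1} = p_n + (h/2)·(k1 + k2).
x=1.100000, p=0.760000:
  k1 = f(1.100000, 0.760000) = 0.501600
  k2 = f(1.370000, 0.895432) = 0.736045
  p ← 0.760000 + (0.27/2)·(0.501600 + 0.736045) = 0.927082
x=1.370000, p=0.927082:
  k1 = f(1.370000, 0.927082) = 0.762061
  k2 = f(1.640000, 1.132839) = 1.114713
  p ← 0.927082 + (0.27/2)·(0.762061 + 1.114713) = 1.180447
x=1.640000, p=1.180447:
  k1 = f(1.640000, 1.180447) = 1.161560
  k2 = f(1.910000, 1.494068) = 1.712202
  p ← 1.180447 + (0.27/2)·(1.161560 + 1.712202) = 1.568404
p(1.91) ≈ 1.5684

1.5684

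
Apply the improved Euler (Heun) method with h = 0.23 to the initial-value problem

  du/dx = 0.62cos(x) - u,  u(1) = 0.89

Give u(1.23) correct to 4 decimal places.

0.7623

Heun: k1 = f(x_n, u_n); k2 = f(x_n + h, u_n + h·k1); u_{n+1} = u_n + (h/2)·(k1 + k2).
x=1.000000, u=0.890000:
  k1 = f(1.000000, 0.890000) = -0.555013
  k2 = f(1.230000, 0.762347) = -0.555120
  u ← 0.890000 + (0.23/2)·(-0.555013 + (-0.555120)) = 0.762335
u(1.23) ≈ 0.7623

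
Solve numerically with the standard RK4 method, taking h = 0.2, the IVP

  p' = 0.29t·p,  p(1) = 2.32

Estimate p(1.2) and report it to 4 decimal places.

RK4: k1 = f(t_n, p_n); k2 = f(t_n + h/2, p_n + (h/2)·k1); k3 = f(t_n + h/2, p_n + (h/2)·k2); k4 = f(t_n + h, p_n + h·k3); p_{n+1} = p_n + (h/6)·(k1 + 2k2 + 2k3 + k4).
t=1.000000, p=2.320000:
  k1 = f(1.000000, 2.320000) = 0.672800
  k2 = f(1.100000, 2.387280) = 0.761542
  k3 = f(1.100000, 2.396154) = 0.764373
  k4 = f(1.200000, 2.472875) = 0.860560
  p ← 2.320000 + (0.2/6)·(k1 + 2k2 + 2k3 + k4) = 2.472840
p(1.2) ≈ 2.4728

2.4728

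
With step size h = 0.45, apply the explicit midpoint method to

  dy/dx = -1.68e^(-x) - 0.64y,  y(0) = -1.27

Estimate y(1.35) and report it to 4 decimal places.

Midpoint: k1 = f(x_n, y_n); k2 = f(x_n + h/2, y_n + (h/2)·k1); y_{n+1} = y_n + h·k2.
x=0.000000, y=-1.270000:
  k1 = f(0.000000, -1.270000) = -0.867200
  k2 = f(0.225000, -1.465120) = -0.403830
  y ← -1.270000 + 0.45·(-0.403830) = -1.451724
x=0.450000, y=-1.451724:
  k1 = f(0.450000, -1.451724) = -0.142112
  k2 = f(0.675000, -1.483699) = 0.094185
  y ← -1.451724 + 0.45·0.094185 = -1.409341
x=0.900000, y=-1.409341:
  k1 = f(0.900000, -1.409341) = 0.218941
  k2 = f(1.125000, -1.360079) = 0.325034
  y ← -1.409341 + 0.45·0.325034 = -1.263075
y(1.35) ≈ -1.2631

-1.2631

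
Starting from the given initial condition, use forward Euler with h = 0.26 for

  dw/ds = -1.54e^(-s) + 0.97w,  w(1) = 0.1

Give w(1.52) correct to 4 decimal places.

Euler: w_{n+1} = w_n + h·f(s_n, w_n).
s=1.000000, w=0.100000: f=-0.469534 → w ← 0.100000 + 0.26·(-0.469534) = -0.022079
s=1.260000, w=-0.022079: f=-0.458244 → w ← -0.022079 + 0.26·(-0.458244) = -0.141222
w(1.52) ≈ -0.1412

-0.1412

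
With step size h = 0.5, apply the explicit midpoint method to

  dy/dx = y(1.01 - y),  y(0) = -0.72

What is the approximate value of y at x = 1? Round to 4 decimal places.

-7.8089

Midpoint: k1 = f(x_n, y_n); k2 = f(x_n + h/2, y_n + (h/2)·k1); y_{n+1} = y_n + h·k2.
x=0.000000, y=-0.720000:
  k1 = f(0.000000, -0.720000) = -1.245600
  k2 = f(0.250000, -1.031400) = -2.105500
  y ← -0.720000 + 0.5·(-2.105500) = -1.772750
x=0.500000, y=-1.772750:
  k1 = f(0.500000, -1.772750) = -4.933120
  k2 = f(0.750000, -3.006030) = -12.072306
  y ← -1.772750 + 0.5·(-12.072306) = -7.808903
y(1) ≈ -7.8089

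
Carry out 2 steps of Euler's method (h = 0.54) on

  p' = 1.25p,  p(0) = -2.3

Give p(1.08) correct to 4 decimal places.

Euler: p_{n+1} = p_n + h·f(x_n, p_n).
x=0.000000, p=-2.300000: f=-2.875000 → p ← -2.300000 + 0.54·(-2.875000) = -3.852500
x=0.540000, p=-3.852500: f=-4.815625 → p ← -3.852500 + 0.54·(-4.815625) = -6.452937
p(1.08) ≈ -6.4529

-6.4529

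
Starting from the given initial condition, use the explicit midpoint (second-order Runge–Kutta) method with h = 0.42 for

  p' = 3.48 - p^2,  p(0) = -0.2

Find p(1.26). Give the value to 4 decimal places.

Midpoint: k1 = f(s_n, p_n); k2 = f(s_n + h/2, p_n + (h/2)·k1); p_{n+1} = p_n + h·k2.
s=0.000000, p=-0.200000:
  k1 = f(0.000000, -0.200000) = 3.440000
  k2 = f(0.210000, 0.522400) = 3.207098
  p ← -0.200000 + 0.42·3.207098 = 1.146981
s=0.420000, p=1.146981:
  k1 = f(0.420000, 1.146981) = 2.164434
  k2 = f(0.630000, 1.601512) = 0.915158
  p ← 1.146981 + 0.42·0.915158 = 1.531348
s=0.840000, p=1.531348:
  k1 = f(0.840000, 1.531348) = 1.134974
  k2 = f(1.050000, 1.769692) = 0.348189
  p ← 1.531348 + 0.42·0.348189 = 1.677587
p(1.26) ≈ 1.6776

1.6776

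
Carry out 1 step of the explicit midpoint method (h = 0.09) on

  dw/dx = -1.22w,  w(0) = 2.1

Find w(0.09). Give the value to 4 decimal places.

Midpoint: k1 = f(x_n, w_n); k2 = f(x_n + h/2, w_n + (h/2)·k1); w_{n+1} = w_n + h·k2.
x=0.000000, w=2.100000:
  k1 = f(0.000000, 2.100000) = -2.562000
  k2 = f(0.045000, 1.984710) = -2.421346
  w ← 2.100000 + 0.09·(-2.421346) = 1.882079
w(0.09) ≈ 1.8821

1.8821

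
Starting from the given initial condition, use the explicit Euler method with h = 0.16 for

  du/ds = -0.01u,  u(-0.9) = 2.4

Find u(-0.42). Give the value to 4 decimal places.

Euler: u_{n+1} = u_n + h·f(s_n, u_n).
s=-0.900000, u=2.400000: f=-0.024000 → u ← 2.400000 + 0.16·(-0.024000) = 2.396160
s=-0.740000, u=2.396160: f=-0.023962 → u ← 2.396160 + 0.16·(-0.023962) = 2.392326
s=-0.580000, u=2.392326: f=-0.023923 → u ← 2.392326 + 0.16·(-0.023923) = 2.388498
u(-0.42) ≈ 2.3885

2.3885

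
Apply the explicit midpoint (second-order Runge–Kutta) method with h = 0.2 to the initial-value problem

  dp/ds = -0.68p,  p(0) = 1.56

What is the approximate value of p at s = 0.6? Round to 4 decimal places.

1.0388

Midpoint: k1 = f(s_n, p_n); k2 = f(s_n + h/2, p_n + (h/2)·k1); p_{n+1} = p_n + h·k2.
s=0.000000, p=1.560000:
  k1 = f(0.000000, 1.560000) = -1.060800
  k2 = f(0.100000, 1.453920) = -0.988666
  p ← 1.560000 + 0.2·(-0.988666) = 1.362267
s=0.200000, p=1.362267:
  k1 = f(0.200000, 1.362267) = -0.926341
  k2 = f(0.300000, 1.269633) = -0.863350
  p ← 1.362267 + 0.2·(-0.863350) = 1.189597
s=0.400000, p=1.189597:
  k1 = f(0.400000, 1.189597) = -0.808926
  k2 = f(0.500000, 1.108704) = -0.753919
  p ← 1.189597 + 0.2·(-0.753919) = 1.038813
p(0.6) ≈ 1.0388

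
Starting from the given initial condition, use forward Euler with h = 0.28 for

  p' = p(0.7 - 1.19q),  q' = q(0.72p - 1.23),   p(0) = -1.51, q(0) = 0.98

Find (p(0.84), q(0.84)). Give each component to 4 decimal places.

Euler on (p,q): p_{n+1} = p_n + h·p', q_{n+1} = q_n + h·q'.
0.000000: (-1.510000, 0.980000); f=(0.703962, -2.270856) → (-1.312891, 0.344160)
0.280000: (-1.312891, 0.344160); f=(-0.381328, -0.748645) → (-1.419662, 0.134540)
0.560000: (-1.419662, 0.134540); f=(-0.766473, -0.303004) → (-1.634275, 0.049698)
(p(0.84), q(0.84)) ≈ (-1.6343, 0.0497)

-1.6343, 0.0497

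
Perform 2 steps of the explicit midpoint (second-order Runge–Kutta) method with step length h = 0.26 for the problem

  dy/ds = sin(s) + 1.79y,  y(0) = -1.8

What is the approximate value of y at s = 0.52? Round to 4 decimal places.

-4.2903

Midpoint: k1 = f(s_n, y_n); k2 = f(s_n + h/2, y_n + (h/2)·k1); y_{n+1} = y_n + h·k2.
s=0.000000, y=-1.800000:
  k1 = f(0.000000, -1.800000) = -3.222000
  k2 = f(0.130000, -2.218860) = -3.842125
  y ← -1.800000 + 0.26·(-3.842125) = -2.798953
s=0.260000, y=-2.798953:
  k1 = f(0.260000, -2.798953) = -4.753045
  k2 = f(0.390000, -3.416848) = -5.735970
  y ← -2.798953 + 0.26·(-5.735970) = -4.290305
y(0.52) ≈ -4.2903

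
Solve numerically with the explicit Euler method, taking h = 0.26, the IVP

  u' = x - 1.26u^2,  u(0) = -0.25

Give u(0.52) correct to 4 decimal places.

Euler: u_{n+1} = u_n + h·f(x_n, u_n).
x=0.000000, u=-0.250000: f=-0.078750 → u ← -0.250000 + 0.26·(-0.078750) = -0.270475
x=0.260000, u=-0.270475: f=0.167823 → u ← -0.270475 + 0.26·0.167823 = -0.226841
u(0.52) ≈ -0.2268

-0.2268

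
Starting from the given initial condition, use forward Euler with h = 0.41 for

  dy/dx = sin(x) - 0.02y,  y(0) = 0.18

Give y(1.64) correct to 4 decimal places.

1.0187

Euler: y_{n+1} = y_n + h·f(x_n, y_n).
x=0.000000, y=0.180000: f=-0.003600 → y ← 0.180000 + 0.41·(-0.003600) = 0.178524
x=0.410000, y=0.178524: f=0.395039 → y ← 0.178524 + 0.41·0.395039 = 0.340490
x=0.820000, y=0.340490: f=0.724336 → y ← 0.340490 + 0.41·0.724336 = 0.637468
x=1.230000, y=0.637468: f=0.929739 → y ← 0.637468 + 0.41·0.929739 = 1.018661
y(1.64) ≈ 1.0187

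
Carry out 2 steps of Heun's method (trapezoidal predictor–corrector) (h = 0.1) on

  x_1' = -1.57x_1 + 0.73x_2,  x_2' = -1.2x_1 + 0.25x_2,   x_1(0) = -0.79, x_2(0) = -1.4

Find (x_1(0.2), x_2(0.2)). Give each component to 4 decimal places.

-0.7447, -1.2828

Heun on (x_1,x_2): k1 = f(s_n, state_n); k2 = f(s_n + h, state_n + h·k1); state_{n+1} = state_n + (h/2)·(k1 + k2).
0.000000: (-0.790000, -1.400000)
  k1 = (0.218300, 0.598000)
  predictor → (-0.768170, -1.340200)
  k2 = (0.227681, 0.586754)
  → (-0.767701, -1.340762)
0.100000: (-0.767701, -1.340762)
  k1 = (0.226534, 0.586051)
  predictor → (-0.745048, -1.282157)
  k2 = (0.233750, 0.573518)
  → (-0.744687, -1.282784)
(x_1(0.2), x_2(0.2)) ≈ (-0.7447, -1.2828)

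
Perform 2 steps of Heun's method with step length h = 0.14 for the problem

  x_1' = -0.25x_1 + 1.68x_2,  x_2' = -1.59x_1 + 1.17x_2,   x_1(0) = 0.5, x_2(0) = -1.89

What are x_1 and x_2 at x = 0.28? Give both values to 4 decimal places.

Heun on (x_1,x_2): k1 = f(x_n, state_n); k2 = f(x_n + h, state_n + h·k1); state_{n+1} = state_n + (h/2)·(k1 + k2).
0.000000: (0.500000, -1.890000)
  k1 = (-3.300200, -3.006300)
  predictor → (0.037972, -2.310882)
  k2 = (-3.891775, -2.764107)
  → (-0.003438, -2.293929)
0.140000: (-0.003438, -2.293929)
  k1 = (-3.852940, -2.678430)
  predictor → (-0.542850, -2.668909)
  k2 = (-4.348054, -2.259492)
  → (-0.577508, -2.639583)
(x_1(0.28), x_2(0.28)) ≈ (-0.5775, -2.6396)

-0.5775, -2.6396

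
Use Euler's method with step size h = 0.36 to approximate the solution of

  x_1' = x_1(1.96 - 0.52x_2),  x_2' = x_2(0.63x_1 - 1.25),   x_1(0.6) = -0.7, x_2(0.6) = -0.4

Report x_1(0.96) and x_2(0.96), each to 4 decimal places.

-1.2463, -0.1565

Euler on (x_1,x_2): x_1_{n+1} = x_1_n + h·x_1', x_2_{n+1} = x_2_n + h·x_2'.
0.600000: (-0.700000, -0.400000); f=(-1.517600, 0.676400) → (-1.246336, -0.156496)
(x_1(0.96), x_2(0.96)) ≈ (-1.2463, -0.1565)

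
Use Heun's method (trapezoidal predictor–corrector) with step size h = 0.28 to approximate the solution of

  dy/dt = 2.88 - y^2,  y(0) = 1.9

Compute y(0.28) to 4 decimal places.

1.7985

Heun: k1 = f(t_n, y_n); k2 = f(t_n + h, y_n + h·k1); y_{n+1} = y_n + (h/2)·(k1 + k2).
t=0.000000, y=1.900000:
  k1 = f(0.000000, 1.900000) = -0.730000
  k2 = f(0.280000, 1.695600) = 0.004941
  y ← 1.900000 + (0.28/2)·(-0.730000 + 0.004941) = 1.798492
y(0.28) ≈ 1.7985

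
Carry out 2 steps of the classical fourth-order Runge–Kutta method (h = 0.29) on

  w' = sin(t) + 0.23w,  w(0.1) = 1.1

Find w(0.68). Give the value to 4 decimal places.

1.4859

RK4: k1 = f(t_n, w_n); k2 = f(t_n + h/2, w_n + (h/2)·k1); k3 = f(t_n + h/2, w_n + (h/2)·k2); k4 = f(t_n + h, w_n + h·k3); w_{n+1} = w_n + (h/6)·(k1 + 2k2 + 2k3 + k4).
t=0.100000, w=1.100000:
  k1 = f(0.100000, 1.100000) = 0.352833
  k2 = f(0.245000, 1.151161) = 0.507323
  k3 = f(0.245000, 1.173562) = 0.512476
  k4 = f(0.390000, 1.248618) = 0.667371
  w ← 1.100000 + (0.29/6)·(k1 + 2k2 + 2k3 + k4) = 1.247890
t=0.390000, w=1.247890:
  k1 = f(0.390000, 1.247890) = 0.667203
  k2 = f(0.535000, 1.344635) = 0.819107
  k3 = f(0.535000, 1.366661) = 0.824173
  k4 = f(0.680000, 1.486901) = 0.970780
  w ← 1.247890 + (0.29/6)·(k1 + 2k2 + 2k3 + k4) = 1.485910
w(0.68) ≈ 1.4859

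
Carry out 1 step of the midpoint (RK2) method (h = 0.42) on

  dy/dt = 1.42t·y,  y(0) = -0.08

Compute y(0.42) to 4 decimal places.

Midpoint: k1 = f(t_n, y_n); k2 = f(t_n + h/2, y_n + (h/2)·k1); y_{n+1} = y_n + h·k2.
t=0.000000, y=-0.080000:
  k1 = f(0.000000, -0.080000) = 0.000000
  k2 = f(0.210000, -0.080000) = -0.023856
  y ← -0.080000 + 0.42·(-0.023856) = -0.090020
y(0.42) ≈ -0.0900

-0.0900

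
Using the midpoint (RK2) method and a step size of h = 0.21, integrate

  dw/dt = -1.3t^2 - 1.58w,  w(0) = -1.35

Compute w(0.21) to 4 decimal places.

Midpoint: k1 = f(t_n, w_n); k2 = f(t_n + h/2, w_n + (h/2)·k1); w_{n+1} = w_n + h·k2.
t=0.000000, w=-1.350000:
  k1 = f(0.000000, -1.350000) = 2.133000
  k2 = f(0.105000, -1.126035) = 1.764803
  w ← -1.350000 + 0.21·1.764803 = -0.979391
w(0.21) ≈ -0.9794

-0.9794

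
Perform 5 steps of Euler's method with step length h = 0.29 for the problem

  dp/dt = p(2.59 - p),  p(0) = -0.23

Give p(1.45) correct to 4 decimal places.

-9.3321

Euler: p_{n+1} = p_n + h·f(t_n, p_n).
t=0.000000, p=-0.230000: f=-0.648600 → p ← -0.230000 + 0.29·(-0.648600) = -0.418094
t=0.290000, p=-0.418094: f=-1.257666 → p ← -0.418094 + 0.29·(-1.257666) = -0.782817
t=0.580000, p=-0.782817: f=-2.640299 → p ← -0.782817 + 0.29·(-2.640299) = -1.548504
t=0.870000, p=-1.548504: f=-6.408489 → p ← -1.548504 + 0.29·(-6.408489) = -3.406966
t=1.160000, p=-3.406966: f=-20.431458 → p ← -3.406966 + 0.29·(-20.431458) = -9.332089
p(1.45) ≈ -9.3321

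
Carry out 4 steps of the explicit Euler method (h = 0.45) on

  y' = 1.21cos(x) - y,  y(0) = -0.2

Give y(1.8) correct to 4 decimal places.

Euler: y_{n+1} = y_n + h·f(x_n, y_n).
x=0.000000, y=-0.200000: f=1.410000 → y ← -0.200000 + 0.45·1.410000 = 0.434500
x=0.450000, y=0.434500: f=0.655041 → y ← 0.434500 + 0.45·0.655041 = 0.729268
x=0.900000, y=0.729268: f=0.022880 → y ← 0.729268 + 0.45·0.022880 = 0.739564
x=1.350000, y=0.739564: f=-0.474566 → y ← 0.739564 + 0.45·(-0.474566) = 0.526009
y(1.8) ≈ 0.5260

0.5260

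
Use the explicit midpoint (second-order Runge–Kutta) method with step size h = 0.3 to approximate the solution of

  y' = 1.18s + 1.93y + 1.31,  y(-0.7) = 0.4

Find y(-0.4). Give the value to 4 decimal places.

Midpoint: k1 = f(s_n, y_n); k2 = f(s_n + h/2, y_n + (h/2)·k1); y_{n+1} = y_n + h·k2.
s=-0.700000, y=0.400000:
  k1 = f(-0.700000, 0.400000) = 1.256000
  k2 = f(-0.550000, 0.588400) = 1.796612
  y ← 0.400000 + 0.3·1.796612 = 0.938984
y(-0.4) ≈ 0.9390

0.9390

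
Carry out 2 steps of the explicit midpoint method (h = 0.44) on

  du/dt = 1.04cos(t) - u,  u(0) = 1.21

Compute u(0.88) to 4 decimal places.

1.0196

Midpoint: k1 = f(t_n, u_n); k2 = f(t_n + h/2, u_n + (h/2)·k1); u_{n+1} = u_n + h·k2.
t=0.000000, u=1.210000:
  k1 = f(0.000000, 1.210000) = -0.170000
  k2 = f(0.220000, 1.172600) = -0.157667
  u ← 1.210000 + 0.44·(-0.157667) = 1.140627
t=0.440000, u=1.140627:
  k1 = f(0.440000, 1.140627) = -0.199685
  k2 = f(0.660000, 1.096696) = -0.275104
  u ← 1.140627 + 0.44·(-0.275104) = 1.019581
u(0.88) ≈ 1.0196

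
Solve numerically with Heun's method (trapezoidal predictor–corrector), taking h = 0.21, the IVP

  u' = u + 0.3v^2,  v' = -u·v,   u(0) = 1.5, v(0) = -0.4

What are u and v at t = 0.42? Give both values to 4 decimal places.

Heun on (u,v): k1 = f(t_n, state_n); k2 = f(t_n + h, state_n + h·k1); state_{n+1} = state_n + (h/2)·(k1 + k2).
0.000000: (1.500000, -0.400000)
  k1 = (1.548000, 0.600000)
  predictor → (1.825080, -0.274000)
  k2 = (1.847603, 0.500072)
  → (1.856538, -0.284492)
0.210000: (1.856538, -0.284492)
  k1 = (1.880819, 0.528171)
  predictor → (2.251510, -0.173577)
  k2 = (2.260549, 0.390809)
  → (2.291382, -0.188000)
(u(0.42), v(0.42)) ≈ (2.2914, -0.1880)

2.2914, -0.1880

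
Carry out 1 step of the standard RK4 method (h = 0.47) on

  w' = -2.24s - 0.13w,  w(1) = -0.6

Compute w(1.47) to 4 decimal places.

-1.8282

RK4: k1 = f(s_n, w_n); k2 = f(s_n + h/2, w_n + (h/2)·k1); k3 = f(s_n + h/2, w_n + (h/2)·k2); k4 = f(s_n + h, w_n + h·k3); w_{n+1} = w_n + (h/6)·(k1 + 2k2 + 2k3 + k4).
s=1.000000, w=-0.600000:
  k1 = f(1.000000, -0.600000) = -2.162000
  k2 = f(1.235000, -1.108070) = -2.622351
  k3 = f(1.235000, -1.216252) = -2.608287
  k4 = f(1.470000, -1.825895) = -3.055434
  w ← -0.600000 + (0.47/6)·(k1 + 2k2 + 2k3 + k4) = -1.828166
w(1.47) ≈ -1.8282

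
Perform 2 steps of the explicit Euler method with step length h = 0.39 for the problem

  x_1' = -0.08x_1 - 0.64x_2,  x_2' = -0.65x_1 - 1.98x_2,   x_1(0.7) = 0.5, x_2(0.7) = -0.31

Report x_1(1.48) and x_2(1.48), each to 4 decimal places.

0.5935, -0.1874

Euler on (x_1,x_2): x_1_{n+1} = x_1_n + h·x_1', x_2_{n+1} = x_2_n + h·x_2'.
0.700000: (0.500000, -0.310000); f=(0.158400, 0.288800) → (0.561776, -0.197368)
1.090000: (0.561776, -0.197368); f=(0.081373, 0.025634) → (0.593512, -0.187371)
(x_1(1.48), x_2(1.48)) ≈ (0.5935, -0.1874)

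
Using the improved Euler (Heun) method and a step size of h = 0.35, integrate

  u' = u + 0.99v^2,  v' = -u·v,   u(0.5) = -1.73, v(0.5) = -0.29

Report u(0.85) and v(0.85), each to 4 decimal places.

Heun on (u,v): k1 = f(t_n, state_n); k2 = f(t_n + h, state_n + h·k1); state_{n+1} = state_n + (h/2)·(k1 + k2).
0.500000: (-1.730000, -0.290000)
  k1 = (-1.646741, -0.501700)
  predictor → (-2.306359, -0.465595)
  k2 = (-2.091748, -1.073829)
  → (-2.384236, -0.565718)
(u(0.85), v(0.85)) ≈ (-2.3842, -0.5657)

-2.3842, -0.5657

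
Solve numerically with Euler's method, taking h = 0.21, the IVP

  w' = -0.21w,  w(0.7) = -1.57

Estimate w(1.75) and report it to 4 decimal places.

-1.2530

Euler: w_{n+1} = w_n + h·f(t_n, w_n).
t=0.700000, w=-1.570000: f=0.329700 → w ← -1.570000 + 0.21·0.329700 = -1.500763
t=0.910000, w=-1.500763: f=0.315160 → w ← -1.500763 + 0.21·0.315160 = -1.434579
t=1.120000, w=-1.434579: f=0.301262 → w ← -1.434579 + 0.21·0.301262 = -1.371314
t=1.330000, w=-1.371314: f=0.287976 → w ← -1.371314 + 0.21·0.287976 = -1.310839
t=1.540000, w=-1.310839: f=0.275276 → w ← -1.310839 + 0.21·0.275276 = -1.253031
w(1.75) ≈ -1.2530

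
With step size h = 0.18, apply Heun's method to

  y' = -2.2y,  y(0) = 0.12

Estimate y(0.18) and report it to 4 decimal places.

Heun: k1 = f(x_n, y_n); k2 = f(x_n + h, y_n + h·k1); y_{n+1} = y_n + (h/2)·(k1 + k2).
x=0.000000, y=0.120000:
  k1 = f(0.000000, 0.120000) = -0.264000
  k2 = f(0.180000, 0.072480) = -0.159456
  y ← 0.120000 + (0.18/2)·(-0.264000 + (-0.159456)) = 0.081889
y(0.18) ≈ 0.0819

0.0819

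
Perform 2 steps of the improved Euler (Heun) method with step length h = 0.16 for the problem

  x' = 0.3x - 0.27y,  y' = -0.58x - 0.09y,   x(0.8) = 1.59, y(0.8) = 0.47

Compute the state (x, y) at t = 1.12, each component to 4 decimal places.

Heun on (x,y): k1 = f(t_n, state_n); k2 = f(t_n + h, state_n + h·k1); state_{n+1} = state_n + (h/2)·(k1 + k2).
0.800000: (1.590000, 0.470000)
  k1 = (0.350100, -0.964500)
  predictor → (1.646016, 0.315680)
  k2 = (0.408571, -0.983100)
  → (1.650694, 0.314192)
0.960000: (1.650694, 0.314192)
  k1 = (0.410376, -0.985680)
  predictor → (1.716354, 0.156483)
  k2 = (0.472656, -1.009569)
  → (1.721336, 0.154572)
(x(1.12), y(1.12)) ≈ (1.7213, 0.1546)

1.7213, 0.1546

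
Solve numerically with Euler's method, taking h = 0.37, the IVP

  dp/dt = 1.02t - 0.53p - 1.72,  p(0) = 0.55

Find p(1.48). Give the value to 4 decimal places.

-0.9265

Euler: p_{n+1} = p_n + h·f(t_n, p_n).
t=0.000000, p=0.550000: f=-2.011500 → p ← 0.550000 + 0.37·(-2.011500) = -0.194255
t=0.370000, p=-0.194255: f=-1.239645 → p ← -0.194255 + 0.37·(-1.239645) = -0.652924
t=0.740000, p=-0.652924: f=-0.619150 → p ← -0.652924 + 0.37·(-0.619150) = -0.882009
t=1.110000, p=-0.882009: f=-0.120335 → p ← -0.882009 + 0.37·(-0.120335) = -0.926533
p(1.48) ≈ -0.9265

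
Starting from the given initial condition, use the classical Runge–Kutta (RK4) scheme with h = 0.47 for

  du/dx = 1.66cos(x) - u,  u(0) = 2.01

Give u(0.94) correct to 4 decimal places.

1.6206

RK4: k1 = f(x_n, u_n); k2 = f(x_n + h/2, u_n + (h/2)·k1); k3 = f(x_n + h/2, u_n + (h/2)·k2); k4 = f(x_n + h, u_n + h·k3); u_{n+1} = u_n + (h/6)·(k1 + 2k2 + 2k3 + k4).
x=0.000000, u=2.010000:
  k1 = f(0.000000, 2.010000) = -0.350000
  k2 = f(0.235000, 1.927750) = -0.313376
  k3 = f(0.235000, 1.936357) = -0.321983
  k4 = f(0.470000, 1.858668) = -0.378665
  u ← 2.010000 + (0.47/6)·(k1 + 2k2 + 2k3 + k4) = 1.853382
x=0.470000, u=1.853382:
  k1 = f(0.470000, 1.853382) = -0.373378
  k2 = f(0.705000, 1.765638) = -0.501363
  k3 = f(0.705000, 1.735561) = -0.471286
  k4 = f(0.940000, 1.631877) = -0.652829
  u ← 1.853382 + (0.47/6)·(k1 + 2k2 + 2k3 + k4) = 1.620614
u(0.94) ≈ 1.6206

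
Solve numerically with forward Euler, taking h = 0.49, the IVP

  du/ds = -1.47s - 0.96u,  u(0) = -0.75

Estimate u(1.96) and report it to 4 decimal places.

Euler: u_{n+1} = u_n + h·f(s_n, u_n).
s=0.000000, u=-0.750000: f=0.720000 → u ← -0.750000 + 0.49·0.720000 = -0.397200
s=0.490000, u=-0.397200: f=-0.338988 → u ← -0.397200 + 0.49·(-0.338988) = -0.563304
s=0.980000, u=-0.563304: f=-0.899828 → u ← -0.563304 + 0.49·(-0.899828) = -1.004220
s=1.470000, u=-1.004220: f=-1.196849 → u ← -1.004220 + 0.49·(-1.196849) = -1.590676
u(1.96) ≈ -1.5907

-1.5907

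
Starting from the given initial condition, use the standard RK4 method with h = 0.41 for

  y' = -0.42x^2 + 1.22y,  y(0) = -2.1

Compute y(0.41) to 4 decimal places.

RK4: k1 = f(x_n, y_n); k2 = f(x_n + h/2, y_n + (h/2)·k1); k3 = f(x_n + h/2, y_n + (h/2)·k2); k4 = f(x_n + h, y_n + h·k3); y_{n+1} = y_n + (h/6)·(k1 + 2k2 + 2k3 + k4).
x=0.000000, y=-2.100000:
  k1 = f(0.000000, -2.100000) = -2.562000
  k2 = f(0.205000, -2.625210) = -3.220407
  k3 = f(0.205000, -2.760183) = -3.385074
  k4 = f(0.410000, -3.487880) = -4.325816
  y ← -2.100000 + (0.41/6)·(k1 + 2k2 + 2k3 + k4) = -3.473416
y(0.41) ≈ -3.4734

-3.4734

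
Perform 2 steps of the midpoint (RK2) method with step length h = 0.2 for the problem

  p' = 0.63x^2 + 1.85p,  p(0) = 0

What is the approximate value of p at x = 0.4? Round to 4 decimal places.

0.0141

Midpoint: k1 = f(x_n, p_n); k2 = f(x_n + h/2, p_n + (h/2)·k1); p_{n+1} = p_n + h·k2.
x=0.000000, p=0.000000:
  k1 = f(0.000000, 0.000000) = 0.000000
  k2 = f(0.100000, 0.000000) = 0.006300
  p ← 0.000000 + 0.2·0.006300 = 0.001260
x=0.200000, p=0.001260:
  k1 = f(0.200000, 0.001260) = 0.027531
  k2 = f(0.300000, 0.004013) = 0.064124
  p ← 0.001260 + 0.2·0.064124 = 0.014085
p(0.4) ≈ 0.0141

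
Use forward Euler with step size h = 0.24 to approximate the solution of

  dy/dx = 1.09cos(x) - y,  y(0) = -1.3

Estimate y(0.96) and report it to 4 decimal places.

Euler: y_{n+1} = y_n + h·f(x_n, y_n).
x=0.000000, y=-1.300000: f=2.390000 → y ← -1.300000 + 0.24·2.390000 = -0.726400
x=0.240000, y=-0.726400: f=1.785158 → y ← -0.726400 + 0.24·1.785158 = -0.297962
x=0.480000, y=-0.297962: f=1.264786 → y ← -0.297962 + 0.24·1.264786 = 0.005587
x=0.720000, y=0.005587: f=0.813881 → y ← 0.005587 + 0.24·0.813881 = 0.200918
y(0.96) ≈ 0.2009

0.2009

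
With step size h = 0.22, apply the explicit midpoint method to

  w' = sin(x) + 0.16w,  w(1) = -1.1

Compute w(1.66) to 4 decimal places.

Midpoint: k1 = f(x_n, w_n); k2 = f(x_n + h/2, w_n + (h/2)·k1); w_{n+1} = w_n + h·k2.
x=1.000000, w=-1.100000:
  k1 = f(1.000000, -1.100000) = 0.665471
  k2 = f(1.110000, -1.026798) = 0.731411
  w ← -1.100000 + 0.22·0.731411 = -0.939090
x=1.220000, w=-0.939090:
  k1 = f(1.220000, -0.939090) = 0.788845
  k2 = f(1.330000, -0.852317) = 0.834778
  w ← -0.939090 + 0.22·0.834778 = -0.755438
x=1.440000, w=-0.755438:
  k1 = f(1.440000, -0.755438) = 0.870588
  k2 = f(1.550000, -0.659674) = 0.894236
  w ← -0.755438 + 0.22·0.894236 = -0.558707
w(1.66) ≈ -0.5587

-0.5587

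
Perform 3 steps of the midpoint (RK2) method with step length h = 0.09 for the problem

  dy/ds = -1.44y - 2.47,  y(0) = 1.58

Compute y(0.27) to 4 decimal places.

Midpoint: k1 = f(s_n, y_n); k2 = f(s_n + h/2, y_n + (h/2)·k1); y_{n+1} = y_n + h·k2.
s=0.000000, y=1.580000:
  k1 = f(0.000000, 1.580000) = -4.745200
  k2 = f(0.045000, 1.366466) = -4.437711
  y ← 1.580000 + 0.09·(-4.437711) = 1.180606
s=0.090000, y=1.180606:
  k1 = f(0.090000, 1.180606) = -4.170073
  k2 = f(0.135000, 0.992953) = -3.899852
  y ← 1.180606 + 0.09·(-3.899852) = 0.829619
s=0.180000, y=0.829619:
  k1 = f(0.180000, 0.829619) = -3.664652
  k2 = f(0.225000, 0.664710) = -3.427182
  y ← 0.829619 + 0.09·(-3.427182) = 0.521173
y(0.27) ≈ 0.5212

0.5212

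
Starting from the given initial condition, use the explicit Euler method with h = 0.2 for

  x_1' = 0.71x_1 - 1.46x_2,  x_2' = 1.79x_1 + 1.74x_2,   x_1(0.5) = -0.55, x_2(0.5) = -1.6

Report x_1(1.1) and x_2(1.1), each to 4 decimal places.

Euler on (x_1,x_2): x_1_{n+1} = x_1_n + h·x_1', x_2_{n+1} = x_2_n + h·x_2'.
0.500000: (-0.550000, -1.600000); f=(1.945500, -3.768500) → (-0.160900, -2.353700)
0.700000: (-0.160900, -2.353700); f=(3.322163, -4.383449) → (0.503533, -3.230390)
0.900000: (0.503533, -3.230390); f=(5.073877, -4.719555) → (1.518308, -4.174301)
(x_1(1.1), x_2(1.1)) ≈ (1.5183, -4.1743)

1.5183, -4.1743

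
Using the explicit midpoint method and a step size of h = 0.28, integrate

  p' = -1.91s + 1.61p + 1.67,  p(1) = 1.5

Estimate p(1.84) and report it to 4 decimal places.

Midpoint: k1 = f(s_n, p_n); k2 = f(s_n + h/2, p_n + (h/2)·k1); p_{n+1} = p_n + h·k2.
s=1.000000, p=1.500000:
  k1 = f(1.000000, 1.500000) = 2.175000
  k2 = f(1.140000, 1.804500) = 2.397845
  p ← 1.500000 + 0.28·2.397845 = 2.171397
s=1.280000, p=2.171397:
  k1 = f(1.280000, 2.171397) = 2.721149
  k2 = f(1.420000, 2.552357) = 3.067095
  p ← 2.171397 + 0.28·3.067095 = 3.030183
s=1.560000, p=3.030183:
  k1 = f(1.560000, 3.030183) = 3.568995
  k2 = f(1.700000, 3.529843) = 4.106047
  p ← 3.030183 + 0.28·4.106047 = 4.179876
p(1.84) ≈ 4.1799

4.1799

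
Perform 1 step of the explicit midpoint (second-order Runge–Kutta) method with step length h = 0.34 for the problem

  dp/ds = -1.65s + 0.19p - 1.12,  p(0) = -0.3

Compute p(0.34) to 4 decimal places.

Midpoint: k1 = f(s_n, p_n); k2 = f(s_n + h/2, p_n + (h/2)·k1); p_{n+1} = p_n + h·k2.
s=0.000000, p=-0.300000:
  k1 = f(0.000000, -0.300000) = -1.177000
  k2 = f(0.170000, -0.500090) = -1.495517
  p ← -0.300000 + 0.34·(-1.495517) = -0.808476
p(0.34) ≈ -0.8085

-0.8085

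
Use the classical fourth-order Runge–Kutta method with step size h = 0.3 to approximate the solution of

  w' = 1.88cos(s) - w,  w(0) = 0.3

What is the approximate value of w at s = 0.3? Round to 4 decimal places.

0.7016

RK4: k1 = f(s_n, w_n); k2 = f(s_n + h/2, w_n + (h/2)·k1); k3 = f(s_n + h/2, w_n + (h/2)·k2); k4 = f(s_n + h, w_n + h·k3); w_{n+1} = w_n + (h/6)·(k1 + 2k2 + 2k3 + k4).
s=0.000000, w=0.300000:
  k1 = f(0.000000, 0.300000) = 1.580000
  k2 = f(0.150000, 0.537000) = 1.321890
  k3 = f(0.150000, 0.498283) = 1.360606
  k4 = f(0.300000, 0.708182) = 1.087851
  w ← 0.300000 + (0.3/6)·(k1 + 2k2 + 2k3 + k4) = 0.701642
w(0.3) ≈ 0.7016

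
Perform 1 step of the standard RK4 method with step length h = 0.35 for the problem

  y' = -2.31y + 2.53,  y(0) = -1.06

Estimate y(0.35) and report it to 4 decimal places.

0.1296

RK4: k1 = f(x_n, y_n); k2 = f(x_n + h/2, y_n + (h/2)·k1); k3 = f(x_n + h/2, y_n + (h/2)·k2); k4 = f(x_n + h, y_n + h·k3); y_{n+1} = y_n + (h/6)·(k1 + 2k2 + 2k3 + k4).
x=0.000000, y=-1.060000:
  k1 = f(0.000000, -1.060000) = 4.978600
  k2 = f(0.175000, -0.188745) = 2.966001
  k3 = f(0.175000, -0.540950) = 3.779594
  k4 = f(0.350000, 0.262858) = 1.922798
  y ← -1.060000 + (0.35/6)·(k1 + 2k2 + 2k3 + k4) = 0.129568
y(0.35) ≈ 0.1296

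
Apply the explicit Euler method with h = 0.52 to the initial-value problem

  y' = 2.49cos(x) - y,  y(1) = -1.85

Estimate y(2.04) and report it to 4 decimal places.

Euler: y_{n+1} = y_n + h·f(x_n, y_n).
x=1.000000, y=-1.850000: f=3.195353 → y ← -1.850000 + 0.52·3.195353 = -0.188417
x=1.520000, y=-0.188417: f=0.314845 → y ← -0.188417 + 0.52·0.314845 = -0.024697
y(2.04) ≈ -0.0247

-0.0247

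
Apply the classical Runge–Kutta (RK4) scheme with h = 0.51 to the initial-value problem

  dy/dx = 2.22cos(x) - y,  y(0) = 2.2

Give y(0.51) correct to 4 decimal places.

RK4: k1 = f(x_n, y_n); k2 = f(x_n + h/2, y_n + (h/2)·k1); k3 = f(x_n + h/2, y_n + (h/2)·k2); k4 = f(x_n + h, y_n + h·k3); y_{n+1} = y_n + (h/6)·(k1 + 2k2 + 2k3 + k4).
x=0.000000, y=2.200000:
  k1 = f(0.000000, 2.200000) = 0.020000
  k2 = f(0.255000, 2.205100) = -0.056887
  k3 = f(0.255000, 2.185494) = -0.037281
  k4 = f(0.510000, 2.180987) = -0.243494
  y ← 2.200000 + (0.51/6)·(k1 + 2k2 + 2k3 + k4) = 2.164994
y(0.51) ≈ 2.1650

2.1650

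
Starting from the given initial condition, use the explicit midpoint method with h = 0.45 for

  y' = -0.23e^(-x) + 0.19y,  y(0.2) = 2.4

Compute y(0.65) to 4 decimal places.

2.5427

Midpoint: k1 = f(x_n, y_n); k2 = f(x_n + h/2, y_n + (h/2)·k1); y_{n+1} = y_n + h·k2.
x=0.200000, y=2.400000:
  k1 = f(0.200000, 2.400000) = 0.267692
  k2 = f(0.425000, 2.460231) = 0.317077
  y ← 2.400000 + 0.45·0.317077 = 2.542685
y(0.65) ≈ 2.5427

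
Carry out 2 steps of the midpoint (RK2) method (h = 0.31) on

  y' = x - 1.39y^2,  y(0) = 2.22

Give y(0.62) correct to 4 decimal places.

1.2911

Midpoint: k1 = f(x_n, y_n); k2 = f(x_n + h/2, y_n + (h/2)·k1); y_{n+1} = y_n + h·k2.
x=0.000000, y=2.220000:
  k1 = f(0.000000, 2.220000) = -6.850476
  k2 = f(0.155000, 1.158176) = -1.709507
  y ← 2.220000 + 0.31·(-1.709507) = 1.690053
x=0.310000, y=1.690053:
  k1 = f(0.310000, 1.690053) = -3.660227
  k2 = f(0.465000, 1.122718) = -1.287088
  y ← 1.690053 + 0.31·(-1.287088) = 1.291056
y(0.62) ≈ 1.2911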